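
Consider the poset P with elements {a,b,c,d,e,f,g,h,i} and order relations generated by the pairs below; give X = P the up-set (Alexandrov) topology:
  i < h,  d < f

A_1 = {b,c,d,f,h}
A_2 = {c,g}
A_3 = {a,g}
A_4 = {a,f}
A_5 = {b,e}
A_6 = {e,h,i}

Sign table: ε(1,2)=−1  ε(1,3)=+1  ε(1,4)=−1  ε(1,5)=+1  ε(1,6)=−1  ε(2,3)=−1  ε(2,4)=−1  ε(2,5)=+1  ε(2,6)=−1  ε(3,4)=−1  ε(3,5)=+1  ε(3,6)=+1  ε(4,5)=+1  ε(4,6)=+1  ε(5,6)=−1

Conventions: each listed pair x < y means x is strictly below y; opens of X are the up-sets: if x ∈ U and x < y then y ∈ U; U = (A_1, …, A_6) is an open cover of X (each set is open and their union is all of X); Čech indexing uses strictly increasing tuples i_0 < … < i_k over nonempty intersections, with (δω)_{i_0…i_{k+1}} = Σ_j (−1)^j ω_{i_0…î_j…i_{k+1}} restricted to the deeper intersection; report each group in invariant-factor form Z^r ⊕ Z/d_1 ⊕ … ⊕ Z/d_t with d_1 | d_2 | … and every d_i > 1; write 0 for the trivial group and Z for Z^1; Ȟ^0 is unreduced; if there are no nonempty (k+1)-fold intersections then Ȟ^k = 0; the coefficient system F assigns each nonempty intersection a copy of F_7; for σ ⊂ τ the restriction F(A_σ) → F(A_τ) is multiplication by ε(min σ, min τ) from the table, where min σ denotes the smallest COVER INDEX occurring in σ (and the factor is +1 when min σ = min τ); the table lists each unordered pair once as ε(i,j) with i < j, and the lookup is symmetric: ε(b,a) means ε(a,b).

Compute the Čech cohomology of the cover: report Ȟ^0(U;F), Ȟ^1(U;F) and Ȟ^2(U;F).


intersection data:
  A12={c} A14={f} A15={b} A16={h} A23={g} A34={a} A56={e}
C dims 6,7; δ0: rk_F7 5
Ȟ^0 = (6 − 5) − 0 = 1, so Ȟ^0 ≅ Z/7
Ȟ^1 = (7 − 0) − 5 = 2, so Ȟ^1 ≅ Z/7 ⊕ Z/7
Ȟ^2 = (0 − 0) − 0 = 0, so Ȟ^2 ≅ 0

Ȟ^0(U;F) ≅ Z/7; Ȟ^1(U;F) ≅ Z/7 ⊕ Z/7; Ȟ^2(U;F) ≅ 0


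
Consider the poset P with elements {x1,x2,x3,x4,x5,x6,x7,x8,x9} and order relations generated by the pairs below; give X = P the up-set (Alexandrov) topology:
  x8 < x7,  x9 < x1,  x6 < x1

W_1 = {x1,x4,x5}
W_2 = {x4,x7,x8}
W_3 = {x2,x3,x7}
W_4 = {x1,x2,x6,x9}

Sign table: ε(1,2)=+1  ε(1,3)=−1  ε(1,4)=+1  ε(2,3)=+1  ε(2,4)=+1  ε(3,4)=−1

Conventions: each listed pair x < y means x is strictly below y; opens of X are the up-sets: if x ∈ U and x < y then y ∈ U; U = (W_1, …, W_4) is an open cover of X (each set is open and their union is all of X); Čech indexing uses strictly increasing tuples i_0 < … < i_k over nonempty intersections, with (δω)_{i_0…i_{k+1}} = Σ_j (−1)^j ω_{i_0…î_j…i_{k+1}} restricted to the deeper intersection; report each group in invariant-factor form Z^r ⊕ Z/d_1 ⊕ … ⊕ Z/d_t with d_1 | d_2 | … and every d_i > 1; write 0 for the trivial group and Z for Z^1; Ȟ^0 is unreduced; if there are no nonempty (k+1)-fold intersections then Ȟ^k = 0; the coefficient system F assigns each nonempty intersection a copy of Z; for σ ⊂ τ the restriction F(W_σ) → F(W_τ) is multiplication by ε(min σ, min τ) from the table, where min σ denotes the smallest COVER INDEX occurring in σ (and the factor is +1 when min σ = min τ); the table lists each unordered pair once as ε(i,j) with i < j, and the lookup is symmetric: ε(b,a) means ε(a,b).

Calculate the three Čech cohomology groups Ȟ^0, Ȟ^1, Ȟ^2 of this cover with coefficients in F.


Ȟ^0(U;F) ≅ 0; Ȟ^1(U;F) ≅ Z/2; Ȟ^2(U;F) ≅ 0

nerve simplices:
  W12={x4} W14={x1} W23={x7} W34={x2}
C dims 4,4; δ0: rk 4, SNF 1^3·2
degree 0: 4−4−0 = 0 → Ȟ^0 ≅ 0
degree 1: 4−0−4 = 0 plus torsion [2] → Ȟ^1 ≅ Z/2
degree 2: 0−0−0 = 0 → Ȟ^2 ≅ 0


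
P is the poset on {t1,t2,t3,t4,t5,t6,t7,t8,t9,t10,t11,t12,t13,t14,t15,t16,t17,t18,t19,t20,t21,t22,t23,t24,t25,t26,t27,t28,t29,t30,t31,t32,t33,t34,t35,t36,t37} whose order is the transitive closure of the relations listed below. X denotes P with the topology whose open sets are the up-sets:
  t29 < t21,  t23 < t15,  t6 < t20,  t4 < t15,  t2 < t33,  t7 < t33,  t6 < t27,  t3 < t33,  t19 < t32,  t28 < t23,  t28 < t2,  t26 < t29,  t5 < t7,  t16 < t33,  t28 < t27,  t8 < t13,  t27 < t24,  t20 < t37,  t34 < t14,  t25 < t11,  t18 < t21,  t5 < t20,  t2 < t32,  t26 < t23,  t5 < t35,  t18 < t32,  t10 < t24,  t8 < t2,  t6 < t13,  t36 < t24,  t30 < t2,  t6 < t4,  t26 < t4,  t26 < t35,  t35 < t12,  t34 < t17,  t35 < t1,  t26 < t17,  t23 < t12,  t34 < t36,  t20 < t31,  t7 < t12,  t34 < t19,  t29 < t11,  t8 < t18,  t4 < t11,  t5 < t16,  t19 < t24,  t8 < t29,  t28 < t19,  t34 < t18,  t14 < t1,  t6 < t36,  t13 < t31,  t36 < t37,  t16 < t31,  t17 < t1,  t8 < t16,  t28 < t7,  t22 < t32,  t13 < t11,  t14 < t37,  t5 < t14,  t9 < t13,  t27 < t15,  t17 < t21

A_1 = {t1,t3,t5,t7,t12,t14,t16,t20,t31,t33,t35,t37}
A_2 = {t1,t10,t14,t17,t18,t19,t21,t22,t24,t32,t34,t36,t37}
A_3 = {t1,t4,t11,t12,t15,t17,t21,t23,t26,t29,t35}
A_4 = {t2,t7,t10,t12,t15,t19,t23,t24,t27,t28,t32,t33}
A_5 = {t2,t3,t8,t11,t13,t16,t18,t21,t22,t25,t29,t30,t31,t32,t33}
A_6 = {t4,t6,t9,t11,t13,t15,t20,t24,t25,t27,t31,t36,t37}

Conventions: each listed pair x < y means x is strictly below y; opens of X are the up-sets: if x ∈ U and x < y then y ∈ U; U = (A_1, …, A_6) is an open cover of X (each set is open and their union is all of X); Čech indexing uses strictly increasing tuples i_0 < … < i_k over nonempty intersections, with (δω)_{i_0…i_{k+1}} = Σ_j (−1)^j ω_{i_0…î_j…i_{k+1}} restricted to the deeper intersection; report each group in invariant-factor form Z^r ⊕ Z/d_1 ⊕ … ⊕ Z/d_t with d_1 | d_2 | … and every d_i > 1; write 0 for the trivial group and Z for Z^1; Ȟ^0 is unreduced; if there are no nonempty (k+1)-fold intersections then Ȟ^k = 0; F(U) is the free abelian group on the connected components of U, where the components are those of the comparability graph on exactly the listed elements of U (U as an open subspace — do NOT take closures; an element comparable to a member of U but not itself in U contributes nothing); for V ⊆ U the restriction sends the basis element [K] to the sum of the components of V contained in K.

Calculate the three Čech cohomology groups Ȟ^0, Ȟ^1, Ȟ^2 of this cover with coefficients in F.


nonempty overlaps:
  A12={t1,t14,t37} A13={t1,t12,t35} A14={t7,t12,t33} A15={t3,t16,t31,t33} A16={t20,t31,t37} A23={t1,t17,t21} A24={t10,t19,t24,t32} A25={t18,t21,t22,t32} A26={t24,t36,t37} A34={t12,t15,t23} A35={t11,t21,t29} A36={t4,t11,t15} A45={t2,t32,t33} A46={t15,t24,t27} A56={t11,t13,t25,t31}
  A123={t1} A126={t37} A134={t12} A145={t33} A156={t31} A235={t21} A245={t32} A246={t24} A346={t15} A356={t11}
components per intersection:
  A1: {t1,t3,t5,t7,t12,t14,t16,t20,t31,t33,t35,t37}
  A2: {t1,t10,t14,t17,t18,t19,t21,t22,t24,t32,t34,t36,t37}
  A3: {t1,t4,t11,t12,t15,t17,t21,t23,t26,t29,t35}
  A4: {t2,t7,t10,t12,t15,t19,t23,t24,t27,t28,t32,t33}
  A5: {t2,t3,t8,t11,t13,t16,t18,t21,t22,t25,t29,t30,t31,t32,t33}
  A6: {t4,t6,t9,t11,t13,t15,t20,t24,t25,t27,t31,t36,t37}
  A12: {t1,t14,t37}
  A13: {t1,t12,t35}
  A14: {t7,t12,t33}
  A15: {t3,t16,t31,t33}
  A16: {t20,t31,t37}
  A23: {t1,t17,t21}
  A24: {t10,t19,t24,t32}
  A25: {t18,t21,t22,t32}
  A26: {t24,t36,t37}
  A34: {t12,t15,t23}
  A35: {t11,t21,t29}
  A36: {t4,t11,t15}
  A45: {t2,t32,t33}
  A46: {t15,t24,t27}
  A56: {t11,t13,t25,t31}
  A123: {t1}
  A126: {t37}
  A134: {t12}
  A145: {t33}
  A156: {t31}
  A235: {t21}
  A245: {t32}
  A246: {t24}
  A346: {t15}
  A356: {t11}
C dims 6,15,10; δ0: rk 5, SNF 1^5; δ1: rk 10, SNF 1^9·2
degree 0: 6−5−0 = 1 → Ȟ^0 ≅ Z
degree 1: 15−10−5 = 0 → Ȟ^1 ≅ 0
degree 2: 10−0−10 = 0 plus torsion [2] → Ȟ^2 ≅ Z/2

Ȟ^0(U;F) ≅ Z, Ȟ^1(U;F) ≅ 0 and Ȟ^2(U;F) ≅ Z/2


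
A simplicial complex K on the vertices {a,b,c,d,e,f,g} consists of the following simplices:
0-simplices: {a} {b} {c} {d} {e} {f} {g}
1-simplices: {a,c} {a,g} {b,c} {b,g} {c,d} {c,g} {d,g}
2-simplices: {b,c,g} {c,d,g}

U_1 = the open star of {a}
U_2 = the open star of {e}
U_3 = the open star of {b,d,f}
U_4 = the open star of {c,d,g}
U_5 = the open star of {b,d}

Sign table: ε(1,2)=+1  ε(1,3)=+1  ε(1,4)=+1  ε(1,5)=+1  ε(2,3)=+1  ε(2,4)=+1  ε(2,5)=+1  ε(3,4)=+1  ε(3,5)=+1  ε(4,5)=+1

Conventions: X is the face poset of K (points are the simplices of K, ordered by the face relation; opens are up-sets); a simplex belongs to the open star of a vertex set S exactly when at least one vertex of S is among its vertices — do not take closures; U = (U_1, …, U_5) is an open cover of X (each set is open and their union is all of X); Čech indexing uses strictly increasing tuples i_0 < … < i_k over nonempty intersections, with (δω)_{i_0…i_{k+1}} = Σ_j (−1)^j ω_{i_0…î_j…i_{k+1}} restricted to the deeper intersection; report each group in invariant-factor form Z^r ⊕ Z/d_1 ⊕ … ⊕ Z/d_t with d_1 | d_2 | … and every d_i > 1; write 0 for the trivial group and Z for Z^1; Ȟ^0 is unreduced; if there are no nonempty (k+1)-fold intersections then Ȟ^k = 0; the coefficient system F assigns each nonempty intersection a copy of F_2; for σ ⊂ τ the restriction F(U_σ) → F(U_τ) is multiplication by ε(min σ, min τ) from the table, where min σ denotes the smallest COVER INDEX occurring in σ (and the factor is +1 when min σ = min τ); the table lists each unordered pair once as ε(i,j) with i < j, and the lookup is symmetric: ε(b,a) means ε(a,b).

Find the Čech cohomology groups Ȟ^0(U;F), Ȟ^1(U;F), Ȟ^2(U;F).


cover nerve:
  U1={{a},{a,c},{a,g}} U2={{e}} U3={{b},{d},{f},{b,c},{b,g},{c,d},{d,g},{b,c,g},{c,d,g}} U4={{c},{d},{g},{a,c},{a,g},{b,c},{b,g},{c,d},{c,g},{d,g},{b,c,g},{c,d,g}} U5={{b},{d},{b,c},{b,g},{c,d},{d,g},{b,c,g},{c,d,g}}
  U14={{a,c},{a,g}} U34={{d},{b,c},{b,g},{c,d},{d,g},{b,c,g},{c,d,g}} U35={{b},{d},{b,c},{b,g},{c,d},{d,g},{b,c,g},{c,d,g}} U45={{d},{b,c},{b,g},{c,d},{d,g},{b,c,g},{c,d,g}}
  U345={{d},{b,c},{b,g},{c,d},{d,g},{b,c,g},{c,d,g}}
C dims 5,4,1; δ0: rk_F2 3; δ1: rk_F2 1
Ȟ^0: (5−3)−0=2 ⇒ Z/2 ⊕ Z/2
Ȟ^1: (4−1)−3=0 ⇒ 0
Ȟ^2: (1−0)−1=0 ⇒ 0

Ȟ^0 ≅ Z/2 ⊕ Z/2; Ȟ^1 ≅ 0; Ȟ^2 ≅ 0


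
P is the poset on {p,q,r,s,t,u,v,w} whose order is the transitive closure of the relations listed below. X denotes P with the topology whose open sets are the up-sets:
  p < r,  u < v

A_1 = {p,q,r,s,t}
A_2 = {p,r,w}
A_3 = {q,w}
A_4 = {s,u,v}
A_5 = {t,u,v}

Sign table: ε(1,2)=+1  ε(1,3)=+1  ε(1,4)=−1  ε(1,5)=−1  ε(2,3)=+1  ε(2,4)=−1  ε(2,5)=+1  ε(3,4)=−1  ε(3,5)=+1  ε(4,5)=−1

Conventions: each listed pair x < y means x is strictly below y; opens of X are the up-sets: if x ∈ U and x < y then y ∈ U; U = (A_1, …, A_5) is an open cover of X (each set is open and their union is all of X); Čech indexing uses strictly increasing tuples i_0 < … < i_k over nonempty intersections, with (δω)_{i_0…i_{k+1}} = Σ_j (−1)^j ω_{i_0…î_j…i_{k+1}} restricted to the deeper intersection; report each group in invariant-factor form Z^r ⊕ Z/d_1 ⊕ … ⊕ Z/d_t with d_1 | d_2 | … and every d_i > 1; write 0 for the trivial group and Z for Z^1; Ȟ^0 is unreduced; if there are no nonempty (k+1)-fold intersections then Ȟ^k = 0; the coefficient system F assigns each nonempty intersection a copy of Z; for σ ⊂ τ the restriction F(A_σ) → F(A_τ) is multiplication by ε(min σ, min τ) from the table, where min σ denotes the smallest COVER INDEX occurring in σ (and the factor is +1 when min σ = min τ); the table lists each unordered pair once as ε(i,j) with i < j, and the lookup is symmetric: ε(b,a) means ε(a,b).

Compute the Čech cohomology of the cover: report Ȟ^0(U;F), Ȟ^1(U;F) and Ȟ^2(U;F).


nerve of the cover:
  A12={p,r} A13={q} A14={s} A15={t} A23={w} A45={u,v}
C dims 5,6; δ0: rk 5, SNF 1^4·2
Ȟ^0 = (5 − 5) − 0 = 0, so Ȟ^0 ≅ 0
Ȟ^1 = (6 − 0) − 5 = 1 plus torsion [2], so Ȟ^1 ≅ Z ⊕ Z/2
Ȟ^2 = (0 − 0) − 0 = 0, so Ȟ^2 ≅ 0

Ȟ^0 = 0; Ȟ^1 = Z ⊕ Z/2; Ȟ^2 = 0


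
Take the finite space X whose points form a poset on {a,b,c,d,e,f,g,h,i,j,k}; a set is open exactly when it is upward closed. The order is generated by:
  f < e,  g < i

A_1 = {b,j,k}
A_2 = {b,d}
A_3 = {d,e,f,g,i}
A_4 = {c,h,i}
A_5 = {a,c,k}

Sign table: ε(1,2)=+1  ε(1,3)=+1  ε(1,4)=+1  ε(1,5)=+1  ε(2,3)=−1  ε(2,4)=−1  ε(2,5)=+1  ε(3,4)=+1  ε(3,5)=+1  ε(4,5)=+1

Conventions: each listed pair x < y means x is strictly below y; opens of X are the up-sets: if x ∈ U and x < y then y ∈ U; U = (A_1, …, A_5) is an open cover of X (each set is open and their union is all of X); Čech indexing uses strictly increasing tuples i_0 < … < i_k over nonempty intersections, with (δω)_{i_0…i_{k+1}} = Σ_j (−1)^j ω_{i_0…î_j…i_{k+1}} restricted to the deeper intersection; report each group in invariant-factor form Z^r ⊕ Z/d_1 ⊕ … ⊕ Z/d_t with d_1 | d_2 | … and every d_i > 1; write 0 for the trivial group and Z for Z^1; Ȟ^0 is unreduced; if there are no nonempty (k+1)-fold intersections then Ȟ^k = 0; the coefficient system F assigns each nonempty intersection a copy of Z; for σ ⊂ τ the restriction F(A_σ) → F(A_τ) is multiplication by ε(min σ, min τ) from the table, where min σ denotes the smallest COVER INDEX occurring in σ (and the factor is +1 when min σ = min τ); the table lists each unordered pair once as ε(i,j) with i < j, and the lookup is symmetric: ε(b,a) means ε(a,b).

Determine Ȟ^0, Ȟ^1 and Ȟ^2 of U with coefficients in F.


Ȟ^0 = 0, Ȟ^1 = Z/2 and Ȟ^2 = 0

nonempty intersections:
  A12={b} A15={k} A23={d} A34={i} A45={c}
C dims 5,5; δ0: rk 5, SNF 1^4·2
Ȟ^0: (5−5)−0=0 ⇒ 0
Ȟ^1: (5−0)−5=0 plus torsion [2] ⇒ Z/2
Ȟ^2: (0−0)−0=0 ⇒ 0


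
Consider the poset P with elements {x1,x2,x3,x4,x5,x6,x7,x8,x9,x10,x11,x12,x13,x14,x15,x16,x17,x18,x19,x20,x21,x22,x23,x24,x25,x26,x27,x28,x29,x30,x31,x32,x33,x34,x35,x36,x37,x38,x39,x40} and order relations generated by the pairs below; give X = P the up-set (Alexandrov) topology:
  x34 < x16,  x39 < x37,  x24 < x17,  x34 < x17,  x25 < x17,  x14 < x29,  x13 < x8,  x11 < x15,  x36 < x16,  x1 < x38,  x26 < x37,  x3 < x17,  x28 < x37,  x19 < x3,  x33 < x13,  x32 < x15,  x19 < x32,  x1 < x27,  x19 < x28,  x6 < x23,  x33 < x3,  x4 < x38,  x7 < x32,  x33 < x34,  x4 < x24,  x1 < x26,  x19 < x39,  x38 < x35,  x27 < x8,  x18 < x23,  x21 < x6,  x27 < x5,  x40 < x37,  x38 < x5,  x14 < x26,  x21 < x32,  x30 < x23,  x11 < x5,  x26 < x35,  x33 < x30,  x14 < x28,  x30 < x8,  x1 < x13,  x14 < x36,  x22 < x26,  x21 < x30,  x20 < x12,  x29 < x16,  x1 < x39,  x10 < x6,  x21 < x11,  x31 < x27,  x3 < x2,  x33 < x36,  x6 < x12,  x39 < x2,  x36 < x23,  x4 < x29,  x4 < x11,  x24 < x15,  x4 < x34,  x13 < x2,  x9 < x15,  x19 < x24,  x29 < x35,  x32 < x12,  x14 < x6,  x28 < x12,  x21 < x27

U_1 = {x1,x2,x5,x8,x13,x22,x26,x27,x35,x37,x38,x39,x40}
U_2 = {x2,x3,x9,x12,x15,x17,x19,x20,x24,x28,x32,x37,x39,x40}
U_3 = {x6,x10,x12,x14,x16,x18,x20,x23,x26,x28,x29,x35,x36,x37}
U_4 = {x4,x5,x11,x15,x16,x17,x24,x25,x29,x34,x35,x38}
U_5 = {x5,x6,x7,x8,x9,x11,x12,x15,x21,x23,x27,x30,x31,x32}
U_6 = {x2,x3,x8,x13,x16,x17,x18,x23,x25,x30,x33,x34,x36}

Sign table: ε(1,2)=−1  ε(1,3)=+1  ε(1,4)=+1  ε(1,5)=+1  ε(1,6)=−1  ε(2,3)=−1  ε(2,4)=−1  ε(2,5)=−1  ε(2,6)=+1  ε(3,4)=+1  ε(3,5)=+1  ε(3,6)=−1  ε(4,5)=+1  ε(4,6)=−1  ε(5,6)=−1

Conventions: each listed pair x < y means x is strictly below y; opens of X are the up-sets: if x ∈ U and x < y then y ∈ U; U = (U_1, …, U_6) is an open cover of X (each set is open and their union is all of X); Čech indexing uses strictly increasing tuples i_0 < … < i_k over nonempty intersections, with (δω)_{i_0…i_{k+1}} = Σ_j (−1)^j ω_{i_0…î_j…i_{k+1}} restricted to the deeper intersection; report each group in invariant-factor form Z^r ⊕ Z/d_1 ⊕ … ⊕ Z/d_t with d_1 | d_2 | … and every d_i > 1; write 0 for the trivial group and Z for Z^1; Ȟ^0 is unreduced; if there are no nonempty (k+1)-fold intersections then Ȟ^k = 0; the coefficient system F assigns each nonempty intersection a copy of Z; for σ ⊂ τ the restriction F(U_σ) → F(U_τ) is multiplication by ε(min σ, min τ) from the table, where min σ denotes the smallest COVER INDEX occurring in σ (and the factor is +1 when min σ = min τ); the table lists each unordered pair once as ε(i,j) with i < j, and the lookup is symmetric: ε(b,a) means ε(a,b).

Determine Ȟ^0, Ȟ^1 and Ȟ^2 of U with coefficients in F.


intersection data:
  U12={x2,x37,x39,x40} U13={x26,x35,x37} U14={x5,x35,x38} U15={x5,x8,x27} U16={x2,x8,x13} U23={x12,x20,x28,x37} U24={x15,x17,x24} U25={x9,x12,x15,x32} U26={x2,x3,x17} U34={x16,x29,x35} U35={x6,x12,x23} U36={x16,x18,x23,x36} U45={x5,x11,x15} U46={x16,x17,x25,x34} U56={x8,x23,x30}
  U123={x37} U126={x2} U134={x35} U145={x5} U156={x8} U235={x12} U245={x15} U246={x17} U346={x16} U356={x23}
C dims 6,15,10; δ0: rk 5, SNF 1^5; δ1: rk 10, SNF 1^9·2
Ȟ^0 = (6 − 5) − 0 = 1, so Ȟ^0 ≅ Z
Ȟ^1 = (15 − 10) − 5 = 0, so Ȟ^1 ≅ 0
Ȟ^2 = (10 − 0) − 10 = 0 plus torsion [2], so Ȟ^2 ≅ Z/2

Ȟ^0 ≅ Z, Ȟ^1 ≅ 0, Ȟ^2 ≅ Z/2


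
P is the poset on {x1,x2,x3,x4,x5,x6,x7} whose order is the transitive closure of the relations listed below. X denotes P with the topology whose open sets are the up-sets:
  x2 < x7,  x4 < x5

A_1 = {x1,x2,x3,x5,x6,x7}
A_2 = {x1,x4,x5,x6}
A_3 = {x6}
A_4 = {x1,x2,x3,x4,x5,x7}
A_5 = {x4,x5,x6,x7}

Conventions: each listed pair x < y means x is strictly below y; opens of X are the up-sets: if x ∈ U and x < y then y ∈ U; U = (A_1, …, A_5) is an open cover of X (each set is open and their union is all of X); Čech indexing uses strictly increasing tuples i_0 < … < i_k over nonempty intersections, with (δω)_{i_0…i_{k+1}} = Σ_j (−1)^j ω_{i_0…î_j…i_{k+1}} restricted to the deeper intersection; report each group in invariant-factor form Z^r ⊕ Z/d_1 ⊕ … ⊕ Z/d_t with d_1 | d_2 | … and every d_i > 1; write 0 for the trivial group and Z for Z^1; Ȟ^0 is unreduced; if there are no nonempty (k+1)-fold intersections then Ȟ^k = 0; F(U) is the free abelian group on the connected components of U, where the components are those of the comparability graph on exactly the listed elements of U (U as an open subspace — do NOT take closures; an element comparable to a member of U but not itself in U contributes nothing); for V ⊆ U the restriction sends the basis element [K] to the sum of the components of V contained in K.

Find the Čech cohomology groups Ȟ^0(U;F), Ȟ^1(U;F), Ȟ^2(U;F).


Ȟ^0 = Z^5,  Ȟ^1 = 0,  Ȟ^2 = 0

nerve of the cover:
  A12={x1,x5,x6} A13={x6} A14={x1,x2,x3,x5,x7} A15={x5,x6,x7} A23={x6} A24={x1,x4,x5} A25={x4,x5,x6} A35={x6} A45={x4,x5,x7}
  A123={x6} A124={x1,x5} A125={x5,x6} A135={x6} A145={x5,x7} A235={x6} A245={x4,x5}
  A1235={x6} A1245={x5}
components per intersection:
  A1: {x1} {x2,x7} {x3} {x5} {x6}
  A2: {x1} {x4,x5} {x6}
  A3: {x6}
  A4: {x1} {x2,x7} {x3} {x4,x5}
  A5: {x4,x5} {x6} {x7}
  A12: {x1} {x5} {x6}
  A13: {x6}
  A14: {x1} {x2,x7} {x3} {x5}
  A15: {x5} {x6} {x7}
  A23: {x6}
  A24: {x1} {x4,x5}
  A25: {x4,x5} {x6}
  A35: {x6}
  A45: {x4,x5} {x7}
  A123: {x6}
  A124: {x1} {x5}
  A125: {x5} {x6}
  A135: {x6}
  A145: {x5} {x7}
  A235: {x6}
  A245: {x4,x5}
  A1235: {x6}
  A1245: {x5}
C dims 16,19,10,2; δ0: rk 11, SNF 1^11; δ1: rk 8, SNF 1^8; δ2: rk 2, SNF 1^2
Ȟ^0 = (16 − 11) − 0 = 5, so Ȟ^0 ≅ Z^5
Ȟ^1 = (19 − 8) − 11 = 0, so Ȟ^1 ≅ 0
Ȟ^2 = (10 − 2) − 8 = 0, so Ȟ^2 ≅ 0


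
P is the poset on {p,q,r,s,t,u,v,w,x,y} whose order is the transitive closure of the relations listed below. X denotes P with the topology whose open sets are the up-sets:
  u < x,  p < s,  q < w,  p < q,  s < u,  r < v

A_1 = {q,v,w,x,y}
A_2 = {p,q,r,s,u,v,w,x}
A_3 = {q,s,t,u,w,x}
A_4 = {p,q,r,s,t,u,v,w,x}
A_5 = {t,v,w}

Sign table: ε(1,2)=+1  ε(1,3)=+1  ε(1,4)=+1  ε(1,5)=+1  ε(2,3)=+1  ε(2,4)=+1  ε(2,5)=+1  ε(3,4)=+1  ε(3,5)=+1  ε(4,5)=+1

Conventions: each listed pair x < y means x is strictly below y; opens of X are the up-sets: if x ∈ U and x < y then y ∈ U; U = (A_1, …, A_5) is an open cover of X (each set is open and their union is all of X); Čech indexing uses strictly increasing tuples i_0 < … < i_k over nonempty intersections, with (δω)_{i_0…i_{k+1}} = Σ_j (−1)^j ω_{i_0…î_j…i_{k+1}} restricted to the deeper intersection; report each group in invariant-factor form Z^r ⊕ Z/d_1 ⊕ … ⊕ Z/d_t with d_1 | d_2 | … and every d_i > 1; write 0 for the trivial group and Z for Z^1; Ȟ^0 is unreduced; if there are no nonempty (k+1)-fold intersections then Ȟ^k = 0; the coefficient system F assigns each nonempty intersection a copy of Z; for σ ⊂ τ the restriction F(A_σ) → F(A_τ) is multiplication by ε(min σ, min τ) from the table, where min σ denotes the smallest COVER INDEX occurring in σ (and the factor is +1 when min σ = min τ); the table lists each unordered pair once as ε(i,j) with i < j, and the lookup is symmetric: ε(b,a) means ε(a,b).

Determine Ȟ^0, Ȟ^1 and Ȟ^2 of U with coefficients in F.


Ȟ^0(U;F) ≅ Z, Ȟ^1(U;F) ≅ 0 and Ȟ^2(U;F) ≅ 0

intersection data:
  A12={q,v,w,x} A13={q,w,x} A14={q,v,w,x} A15={v,w} A23={q,s,u,w,x} A24={p,q,r,s,u,v,w,x} A25={v,w} A34={q,s,t,u,w,x} A35={t,w} A45={t,v,w}
  A123={q,w,x} A124={q,v,w,x} A125={v,w} A134={q,w,x} A135={w} A145={v,w} A234={q,s,u,w,x} A235={w} A245={v,w} A345={t,w}
  A1234={q,w,x} A1235={w} A1245={v,w} A1345={w} A2345={w}
  A12345={w}
C dims 5,10,10,5; δ0: rk 4, SNF 1^4; δ1: rk 6, SNF 1^6; δ2: rk 4, SNF 1^4
Ȟ^0 = (5 − 4) − 0 = 1, so Ȟ^0 ≅ Z
Ȟ^1 = (10 − 6) − 4 = 0, so Ȟ^1 ≅ 0
Ȟ^2 = (10 − 4) − 6 = 0, so Ȟ^2 ≅ 0


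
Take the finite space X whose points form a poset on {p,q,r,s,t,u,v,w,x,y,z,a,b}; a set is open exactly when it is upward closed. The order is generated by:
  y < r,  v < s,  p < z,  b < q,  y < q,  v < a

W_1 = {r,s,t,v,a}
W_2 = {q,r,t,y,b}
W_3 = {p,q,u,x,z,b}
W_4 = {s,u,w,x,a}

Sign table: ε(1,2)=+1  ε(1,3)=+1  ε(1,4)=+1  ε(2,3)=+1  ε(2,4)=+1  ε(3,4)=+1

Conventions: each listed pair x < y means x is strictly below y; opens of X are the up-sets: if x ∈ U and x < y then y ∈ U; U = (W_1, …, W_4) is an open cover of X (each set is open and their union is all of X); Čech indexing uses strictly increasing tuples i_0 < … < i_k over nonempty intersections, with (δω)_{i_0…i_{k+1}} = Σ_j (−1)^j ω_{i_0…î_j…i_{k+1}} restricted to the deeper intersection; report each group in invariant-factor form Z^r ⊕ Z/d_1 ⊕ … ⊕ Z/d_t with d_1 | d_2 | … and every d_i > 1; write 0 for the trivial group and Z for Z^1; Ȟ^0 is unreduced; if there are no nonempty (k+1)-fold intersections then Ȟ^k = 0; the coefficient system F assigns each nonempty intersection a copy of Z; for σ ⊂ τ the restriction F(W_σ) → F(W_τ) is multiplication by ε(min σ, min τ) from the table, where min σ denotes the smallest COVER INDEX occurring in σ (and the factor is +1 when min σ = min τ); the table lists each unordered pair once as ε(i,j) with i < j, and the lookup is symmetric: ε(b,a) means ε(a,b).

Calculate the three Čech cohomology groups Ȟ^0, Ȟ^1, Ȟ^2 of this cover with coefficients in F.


cover nerve:
  W12={r,t} W14={s,a} W23={q,b} W34={u,x}
C dims 4,4; δ0: rk 3, SNF 1^3
Ȟ^0: (4−3)−0=1 ⇒ Z
Ȟ^1: (4−0)−3=1 ⇒ Z
Ȟ^2: (0−0)−0=0 ⇒ 0

Ȟ^0(U;F) ≅ Z; Ȟ^1(U;F) ≅ Z; Ȟ^2(U;F) ≅ 0


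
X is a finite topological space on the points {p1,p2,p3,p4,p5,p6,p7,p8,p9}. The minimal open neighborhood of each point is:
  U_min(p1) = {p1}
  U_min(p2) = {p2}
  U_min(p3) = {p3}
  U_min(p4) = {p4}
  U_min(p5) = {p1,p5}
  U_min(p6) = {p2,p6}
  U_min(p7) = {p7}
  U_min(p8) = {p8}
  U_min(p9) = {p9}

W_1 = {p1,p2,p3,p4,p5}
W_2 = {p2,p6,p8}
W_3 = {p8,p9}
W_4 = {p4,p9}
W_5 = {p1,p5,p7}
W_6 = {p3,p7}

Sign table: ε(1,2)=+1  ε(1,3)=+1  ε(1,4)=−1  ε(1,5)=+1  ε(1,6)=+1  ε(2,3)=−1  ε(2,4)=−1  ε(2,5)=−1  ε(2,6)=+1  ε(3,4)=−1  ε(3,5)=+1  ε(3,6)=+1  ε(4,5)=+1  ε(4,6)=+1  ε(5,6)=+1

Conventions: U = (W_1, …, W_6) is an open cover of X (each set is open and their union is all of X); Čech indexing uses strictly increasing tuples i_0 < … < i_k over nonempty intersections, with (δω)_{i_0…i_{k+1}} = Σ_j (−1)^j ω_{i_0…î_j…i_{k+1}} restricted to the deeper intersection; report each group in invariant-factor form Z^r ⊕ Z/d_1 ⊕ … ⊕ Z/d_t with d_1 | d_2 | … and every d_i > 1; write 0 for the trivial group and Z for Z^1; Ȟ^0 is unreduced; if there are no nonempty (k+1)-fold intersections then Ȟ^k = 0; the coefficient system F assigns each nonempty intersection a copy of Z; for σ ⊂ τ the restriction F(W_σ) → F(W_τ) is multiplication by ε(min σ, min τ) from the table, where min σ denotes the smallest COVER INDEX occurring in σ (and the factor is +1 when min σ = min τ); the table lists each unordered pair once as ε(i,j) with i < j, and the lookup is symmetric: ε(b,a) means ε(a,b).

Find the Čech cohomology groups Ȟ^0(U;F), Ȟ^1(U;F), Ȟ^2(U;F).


Ȟ^0 ≅ 0; Ȟ^1 ≅ Z ⊕ Z/2; Ȟ^2 ≅ 0

nonempty intersections:
  W12={p2} W14={p4} W15={p1,p5} W16={p3} W23={p8} W34={p9} W56={p7}
C dims 6,7; δ0: rk 6, SNF 1^5·2
Ȟ^0: (6−6)−0=0 ⇒ 0
Ȟ^1: (7−0)−6=1 plus torsion [2] ⇒ Z ⊕ Z/2
Ȟ^2: (0−0)−0=0 ⇒ 0


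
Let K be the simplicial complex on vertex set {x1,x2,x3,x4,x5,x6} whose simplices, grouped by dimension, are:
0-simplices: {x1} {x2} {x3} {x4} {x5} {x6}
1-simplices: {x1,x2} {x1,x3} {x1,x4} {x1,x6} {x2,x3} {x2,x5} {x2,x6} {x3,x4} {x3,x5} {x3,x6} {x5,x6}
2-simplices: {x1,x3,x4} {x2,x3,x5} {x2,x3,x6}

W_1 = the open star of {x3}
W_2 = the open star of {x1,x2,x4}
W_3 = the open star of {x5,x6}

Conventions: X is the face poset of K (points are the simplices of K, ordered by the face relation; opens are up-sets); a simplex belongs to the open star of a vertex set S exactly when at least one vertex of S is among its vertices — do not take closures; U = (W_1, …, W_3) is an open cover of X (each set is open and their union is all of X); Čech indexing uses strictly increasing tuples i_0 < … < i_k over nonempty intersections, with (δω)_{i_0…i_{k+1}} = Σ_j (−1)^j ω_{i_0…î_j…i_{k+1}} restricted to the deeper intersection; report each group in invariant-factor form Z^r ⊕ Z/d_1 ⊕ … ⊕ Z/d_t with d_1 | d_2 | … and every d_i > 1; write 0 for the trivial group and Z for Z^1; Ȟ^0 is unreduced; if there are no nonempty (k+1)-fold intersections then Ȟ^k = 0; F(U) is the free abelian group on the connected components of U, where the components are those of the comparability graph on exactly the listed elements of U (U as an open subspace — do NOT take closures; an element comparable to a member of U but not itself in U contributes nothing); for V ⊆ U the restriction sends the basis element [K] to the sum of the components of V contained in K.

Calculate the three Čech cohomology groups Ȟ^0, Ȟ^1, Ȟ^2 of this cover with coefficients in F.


cover nerve:
  W1={{x3},{x1,x3},{x2,x3},{x3,x4},{x3,x5},{x3,x6},{x1,x3,x4},{x2,x3,x5},{x2,x3,x6}} W2={{x1},{x2},{x4},{x1,x2},{x1,x3},{x1,x4},{x1,x6},{x2,x3},{x2,x5},{x2,x6},{x3,x4},{x1,x3,x4},{x2,x3,x5},{x2,x3,x6}} W3={{x5},{x6},{x1,x6},{x2,x5},{x2,x6},{x3,x5},{x3,x6},{x5,x6},{x2,x3,x5},{x2,x3,x6}}
  W12={{x1,x3},{x2,x3},{x3,x4},{x1,x3,x4},{x2,x3,x5},{x2,x3,x6}} W13={{x3,x5},{x3,x6},{x2,x3,x5},{x2,x3,x6}} W23={{x1,x6},{x2,x5},{x2,x6},{x2,x3,x5},{x2,x3,x6}}
  W123={{x2,x3,x5},{x2,x3,x6}}
components per intersection:
  W1: {{x3},{x1,x3},{x2,x3},{x3,x4},{x3,x5},{x3,x6},{x1,x3,x4},{x2,x3,x5},{x2,x3,x6}}
  W2: {{x1},{x2},{x4},{x1,x2},{x1,x3},{x1,x4},{x1,x6},{x2,x3},{x2,x5},{x2,x6},{x3,x4},{x1,x3,x4},{x2,x3,x5},{x2,x3,x6}}
  W3: {{x5},{x6},{x1,x6},{x2,x5},{x2,x6},{x3,x5},{x3,x6},{x5,x6},{x2,x3,x5},{x2,x3,x6}}
  W12: {{x1,x3},{x3,x4},{x1,x3,x4}} {{x2,x3},{x2,x3,x5},{x2,x3,x6}}
  W13: {{x3,x5},{x2,x3,x5}} {{x3,x6},{x2,x3,x6}}
  W23: {{x1,x6}} {{x2,x5},{x2,x3,x5}} {{x2,x6},{x2,x3,x6}}
  W123: {{x2,x3,x5}} {{x2,x3,x6}}
C dims 3,7,2; δ0: rk 2, SNF 1^2; δ1: rk 2, SNF 1^2
Ȟ^0: (3−2)−0=1 ⇒ Z
Ȟ^1: (7−2)−2=3 ⇒ Z^3
Ȟ^2: (2−0)−2=0 ⇒ 0

Ȟ^0(U;F) ≅ Z, Ȟ^1(U;F) ≅ Z^3, Ȟ^2(U;F) ≅ 0


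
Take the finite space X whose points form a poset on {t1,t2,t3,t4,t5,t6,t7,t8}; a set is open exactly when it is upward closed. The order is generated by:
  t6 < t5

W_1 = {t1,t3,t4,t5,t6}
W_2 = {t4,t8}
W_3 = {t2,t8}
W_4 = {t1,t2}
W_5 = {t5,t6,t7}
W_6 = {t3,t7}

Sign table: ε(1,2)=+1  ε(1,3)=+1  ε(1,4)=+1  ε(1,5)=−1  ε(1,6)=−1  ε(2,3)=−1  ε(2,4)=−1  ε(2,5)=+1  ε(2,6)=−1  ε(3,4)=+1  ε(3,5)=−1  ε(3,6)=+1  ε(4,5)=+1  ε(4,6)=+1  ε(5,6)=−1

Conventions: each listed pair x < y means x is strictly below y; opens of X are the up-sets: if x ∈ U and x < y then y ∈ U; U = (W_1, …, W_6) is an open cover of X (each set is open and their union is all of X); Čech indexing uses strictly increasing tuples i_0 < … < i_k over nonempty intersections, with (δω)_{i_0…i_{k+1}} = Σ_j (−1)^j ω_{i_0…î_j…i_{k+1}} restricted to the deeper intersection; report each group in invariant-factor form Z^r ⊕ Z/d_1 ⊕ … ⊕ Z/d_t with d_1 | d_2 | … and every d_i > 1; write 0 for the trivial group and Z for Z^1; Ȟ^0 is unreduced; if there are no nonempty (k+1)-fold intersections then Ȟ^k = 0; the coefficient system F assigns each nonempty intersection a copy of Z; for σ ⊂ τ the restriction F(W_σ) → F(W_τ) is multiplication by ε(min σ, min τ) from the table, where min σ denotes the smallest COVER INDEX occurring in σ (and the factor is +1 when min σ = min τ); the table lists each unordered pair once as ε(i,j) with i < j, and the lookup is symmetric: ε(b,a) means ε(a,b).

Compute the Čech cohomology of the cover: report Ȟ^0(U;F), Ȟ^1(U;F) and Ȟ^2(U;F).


nerve simplices:
  W12={t4} W14={t1} W15={t5,t6} W16={t3} W23={t8} W34={t2} W56={t7}
C dims 6,7; δ0: rk 6, SNF 1^5·2
degree 0: 6−6−0 = 0 → Ȟ^0 ≅ 0
degree 1: 7−0−6 = 1 plus torsion [2] → Ȟ^1 ≅ Z ⊕ Z/2
degree 2: 0−0−0 = 0 → Ȟ^2 ≅ 0

Ȟ^0 = 0, Ȟ^1 = Z ⊕ Z/2 and Ȟ^2 = 0


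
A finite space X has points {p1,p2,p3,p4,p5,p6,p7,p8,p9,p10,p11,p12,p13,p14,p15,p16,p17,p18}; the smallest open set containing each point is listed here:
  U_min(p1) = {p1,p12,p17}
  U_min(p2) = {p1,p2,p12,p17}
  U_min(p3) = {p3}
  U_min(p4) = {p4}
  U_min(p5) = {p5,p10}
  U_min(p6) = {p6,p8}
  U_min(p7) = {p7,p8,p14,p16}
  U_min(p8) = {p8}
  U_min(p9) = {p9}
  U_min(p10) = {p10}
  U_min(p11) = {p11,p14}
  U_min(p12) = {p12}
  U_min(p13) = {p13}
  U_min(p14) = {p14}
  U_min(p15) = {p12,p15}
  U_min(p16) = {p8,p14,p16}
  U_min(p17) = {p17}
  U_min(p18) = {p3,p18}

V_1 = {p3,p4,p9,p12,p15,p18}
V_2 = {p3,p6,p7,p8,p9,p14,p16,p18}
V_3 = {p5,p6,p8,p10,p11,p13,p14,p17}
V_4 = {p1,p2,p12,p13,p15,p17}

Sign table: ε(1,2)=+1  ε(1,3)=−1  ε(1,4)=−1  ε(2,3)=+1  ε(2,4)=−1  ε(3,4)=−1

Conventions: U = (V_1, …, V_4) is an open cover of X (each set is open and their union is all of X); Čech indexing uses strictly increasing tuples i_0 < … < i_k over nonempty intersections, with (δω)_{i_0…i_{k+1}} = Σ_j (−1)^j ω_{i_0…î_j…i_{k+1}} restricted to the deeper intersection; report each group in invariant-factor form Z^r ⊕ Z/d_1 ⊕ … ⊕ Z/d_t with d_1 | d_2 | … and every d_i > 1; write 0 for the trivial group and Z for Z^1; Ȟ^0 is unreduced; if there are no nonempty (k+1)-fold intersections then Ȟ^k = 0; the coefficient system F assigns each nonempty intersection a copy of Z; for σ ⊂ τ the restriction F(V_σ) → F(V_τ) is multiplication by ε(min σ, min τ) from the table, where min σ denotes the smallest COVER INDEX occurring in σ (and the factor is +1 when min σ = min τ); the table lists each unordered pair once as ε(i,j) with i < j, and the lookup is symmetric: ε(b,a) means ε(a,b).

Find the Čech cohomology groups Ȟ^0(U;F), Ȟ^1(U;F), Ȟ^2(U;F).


cover nerve:
  V12={p3,p9,p18} V14={p12,p15} V23={p6,p8,p14} V34={p13,p17}
C dims 4,4; δ0: rk 3, SNF 1^3
Ȟ^0: (4−3)−0=1 ⇒ Z
Ȟ^1: (4−0)−3=1 ⇒ Z
Ȟ^2: (0−0)−0=0 ⇒ 0

Ȟ^0(U;F) ≅ Z; Ȟ^1(U;F) ≅ Z; Ȟ^2(U;F) ≅ 0


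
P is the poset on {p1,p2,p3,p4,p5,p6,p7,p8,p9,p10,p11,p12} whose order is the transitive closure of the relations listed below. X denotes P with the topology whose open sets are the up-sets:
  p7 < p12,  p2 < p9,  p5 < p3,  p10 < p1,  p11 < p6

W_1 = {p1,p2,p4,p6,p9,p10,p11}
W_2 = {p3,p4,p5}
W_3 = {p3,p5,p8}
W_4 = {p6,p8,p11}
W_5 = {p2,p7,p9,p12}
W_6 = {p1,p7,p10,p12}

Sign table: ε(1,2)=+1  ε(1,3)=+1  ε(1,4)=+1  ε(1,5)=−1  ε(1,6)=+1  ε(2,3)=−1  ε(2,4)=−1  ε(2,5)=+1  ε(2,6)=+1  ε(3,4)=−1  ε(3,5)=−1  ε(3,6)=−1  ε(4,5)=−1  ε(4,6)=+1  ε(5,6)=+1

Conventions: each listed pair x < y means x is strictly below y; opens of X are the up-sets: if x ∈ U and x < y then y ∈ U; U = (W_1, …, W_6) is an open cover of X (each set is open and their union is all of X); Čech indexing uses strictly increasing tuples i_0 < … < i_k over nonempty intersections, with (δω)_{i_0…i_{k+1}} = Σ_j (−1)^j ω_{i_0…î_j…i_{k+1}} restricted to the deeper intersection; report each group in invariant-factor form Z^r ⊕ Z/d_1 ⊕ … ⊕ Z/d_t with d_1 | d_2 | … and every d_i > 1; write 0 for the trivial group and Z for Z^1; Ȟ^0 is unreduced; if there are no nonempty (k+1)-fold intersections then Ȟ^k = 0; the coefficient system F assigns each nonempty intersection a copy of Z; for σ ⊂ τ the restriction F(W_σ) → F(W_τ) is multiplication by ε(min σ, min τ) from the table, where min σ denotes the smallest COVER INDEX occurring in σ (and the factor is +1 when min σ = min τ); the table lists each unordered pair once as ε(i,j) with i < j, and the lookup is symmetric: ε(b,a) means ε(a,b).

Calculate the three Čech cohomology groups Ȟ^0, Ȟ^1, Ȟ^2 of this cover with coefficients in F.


Ȟ^0(U;F) ≅ 0,  Ȟ^1(U;F) ≅ Z ⊕ Z/2,  Ȟ^2(U;F) ≅ 0

nerve simplices:
  W12={p4} W14={p6,p11} W15={p2,p9} W16={p1,p10} W23={p3,p5} W34={p8} W56={p7,p12}
C dims 6,7; δ0: rk 6, SNF 1^5·2
degree 0: 6−6−0 = 0 → Ȟ^0 ≅ 0
degree 1: 7−0−6 = 1 plus torsion [2] → Ȟ^1 ≅ Z ⊕ Z/2
degree 2: 0−0−0 = 0 → Ȟ^2 ≅ 0


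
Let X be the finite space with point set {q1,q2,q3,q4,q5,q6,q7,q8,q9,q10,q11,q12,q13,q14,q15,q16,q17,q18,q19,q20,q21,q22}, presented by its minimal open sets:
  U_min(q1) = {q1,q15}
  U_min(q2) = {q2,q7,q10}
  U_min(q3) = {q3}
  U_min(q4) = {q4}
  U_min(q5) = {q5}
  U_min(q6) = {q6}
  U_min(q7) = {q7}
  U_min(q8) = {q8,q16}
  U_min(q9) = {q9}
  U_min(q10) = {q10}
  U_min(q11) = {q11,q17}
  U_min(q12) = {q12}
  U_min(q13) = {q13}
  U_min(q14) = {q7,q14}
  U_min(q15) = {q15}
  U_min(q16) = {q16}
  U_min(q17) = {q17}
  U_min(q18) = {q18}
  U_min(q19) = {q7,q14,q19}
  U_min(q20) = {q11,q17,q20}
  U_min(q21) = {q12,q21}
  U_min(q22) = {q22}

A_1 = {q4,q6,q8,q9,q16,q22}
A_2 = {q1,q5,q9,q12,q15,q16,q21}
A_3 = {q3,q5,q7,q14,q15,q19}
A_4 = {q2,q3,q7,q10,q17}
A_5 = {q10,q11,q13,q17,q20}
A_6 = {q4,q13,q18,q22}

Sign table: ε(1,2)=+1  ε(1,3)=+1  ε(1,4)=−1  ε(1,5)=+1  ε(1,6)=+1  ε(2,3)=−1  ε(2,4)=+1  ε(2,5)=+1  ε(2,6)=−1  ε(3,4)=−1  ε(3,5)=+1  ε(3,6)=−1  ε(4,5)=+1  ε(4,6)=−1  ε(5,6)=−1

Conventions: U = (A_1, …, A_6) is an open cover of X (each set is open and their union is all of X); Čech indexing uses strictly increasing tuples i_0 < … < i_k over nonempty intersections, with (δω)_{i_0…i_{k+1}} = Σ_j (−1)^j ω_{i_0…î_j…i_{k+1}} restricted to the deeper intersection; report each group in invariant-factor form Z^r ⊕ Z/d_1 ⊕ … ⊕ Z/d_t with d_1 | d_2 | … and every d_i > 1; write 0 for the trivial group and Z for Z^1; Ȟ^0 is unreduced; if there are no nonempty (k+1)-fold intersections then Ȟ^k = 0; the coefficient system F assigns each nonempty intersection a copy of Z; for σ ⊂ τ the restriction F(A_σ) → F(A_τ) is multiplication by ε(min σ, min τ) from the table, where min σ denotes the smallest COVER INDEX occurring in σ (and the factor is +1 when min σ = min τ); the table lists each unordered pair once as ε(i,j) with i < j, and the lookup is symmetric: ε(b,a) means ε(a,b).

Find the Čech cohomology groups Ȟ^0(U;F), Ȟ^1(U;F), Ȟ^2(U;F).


Ȟ^0 = 0; Ȟ^1 = Z/2; Ȟ^2 = 0

intersection data:
  A12={q9,q16} A16={q4,q22} A23={q5,q15} A34={q3,q7} A45={q10,q17} A56={q13}
C dims 6,6; δ0: rk 6, SNF 1^5·2
Ȟ^0 = (6 − 6) − 0 = 0, so Ȟ^0 ≅ 0
Ȟ^1 = (6 − 0) − 6 = 0 plus torsion [2], so Ȟ^1 ≅ Z/2
Ȟ^2 = (0 − 0) − 0 = 0, so Ȟ^2 ≅ 0


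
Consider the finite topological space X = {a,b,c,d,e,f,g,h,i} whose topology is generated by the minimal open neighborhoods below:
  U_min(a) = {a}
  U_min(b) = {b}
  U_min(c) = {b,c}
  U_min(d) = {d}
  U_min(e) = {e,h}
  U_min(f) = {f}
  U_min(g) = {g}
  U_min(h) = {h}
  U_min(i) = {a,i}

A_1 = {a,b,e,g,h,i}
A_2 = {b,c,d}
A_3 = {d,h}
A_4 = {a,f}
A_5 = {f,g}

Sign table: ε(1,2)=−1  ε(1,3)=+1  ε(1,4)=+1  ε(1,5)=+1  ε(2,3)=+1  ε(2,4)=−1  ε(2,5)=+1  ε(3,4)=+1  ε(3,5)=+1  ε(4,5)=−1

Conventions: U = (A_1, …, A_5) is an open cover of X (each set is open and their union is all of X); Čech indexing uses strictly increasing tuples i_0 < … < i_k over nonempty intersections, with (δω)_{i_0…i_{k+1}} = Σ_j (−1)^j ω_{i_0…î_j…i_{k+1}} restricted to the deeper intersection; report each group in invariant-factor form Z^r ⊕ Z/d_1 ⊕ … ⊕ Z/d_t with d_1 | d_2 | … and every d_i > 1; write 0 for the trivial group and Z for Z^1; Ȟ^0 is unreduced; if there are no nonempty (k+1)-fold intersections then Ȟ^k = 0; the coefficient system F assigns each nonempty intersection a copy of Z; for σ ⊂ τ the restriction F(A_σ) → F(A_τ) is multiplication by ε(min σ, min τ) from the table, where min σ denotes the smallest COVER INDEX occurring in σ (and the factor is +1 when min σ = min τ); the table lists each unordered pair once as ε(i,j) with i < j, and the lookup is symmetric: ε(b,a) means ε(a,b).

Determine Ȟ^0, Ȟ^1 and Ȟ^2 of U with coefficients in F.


Ȟ^0 = 0, Ȟ^1 = Z ⊕ Z/2 and Ȟ^2 = 0

nerve of the cover:
  A12={b} A13={h} A14={a} A15={g} A23={d} A45={f}
C dims 5,6; δ0: rk 5, SNF 1^4·2
Ȟ^0 = (5 − 5) − 0 = 0, so Ȟ^0 ≅ 0
Ȟ^1 = (6 − 0) − 5 = 1 plus torsion [2], so Ȟ^1 ≅ Z ⊕ Z/2
Ȟ^2 = (0 − 0) − 0 = 0, so Ȟ^2 ≅ 0


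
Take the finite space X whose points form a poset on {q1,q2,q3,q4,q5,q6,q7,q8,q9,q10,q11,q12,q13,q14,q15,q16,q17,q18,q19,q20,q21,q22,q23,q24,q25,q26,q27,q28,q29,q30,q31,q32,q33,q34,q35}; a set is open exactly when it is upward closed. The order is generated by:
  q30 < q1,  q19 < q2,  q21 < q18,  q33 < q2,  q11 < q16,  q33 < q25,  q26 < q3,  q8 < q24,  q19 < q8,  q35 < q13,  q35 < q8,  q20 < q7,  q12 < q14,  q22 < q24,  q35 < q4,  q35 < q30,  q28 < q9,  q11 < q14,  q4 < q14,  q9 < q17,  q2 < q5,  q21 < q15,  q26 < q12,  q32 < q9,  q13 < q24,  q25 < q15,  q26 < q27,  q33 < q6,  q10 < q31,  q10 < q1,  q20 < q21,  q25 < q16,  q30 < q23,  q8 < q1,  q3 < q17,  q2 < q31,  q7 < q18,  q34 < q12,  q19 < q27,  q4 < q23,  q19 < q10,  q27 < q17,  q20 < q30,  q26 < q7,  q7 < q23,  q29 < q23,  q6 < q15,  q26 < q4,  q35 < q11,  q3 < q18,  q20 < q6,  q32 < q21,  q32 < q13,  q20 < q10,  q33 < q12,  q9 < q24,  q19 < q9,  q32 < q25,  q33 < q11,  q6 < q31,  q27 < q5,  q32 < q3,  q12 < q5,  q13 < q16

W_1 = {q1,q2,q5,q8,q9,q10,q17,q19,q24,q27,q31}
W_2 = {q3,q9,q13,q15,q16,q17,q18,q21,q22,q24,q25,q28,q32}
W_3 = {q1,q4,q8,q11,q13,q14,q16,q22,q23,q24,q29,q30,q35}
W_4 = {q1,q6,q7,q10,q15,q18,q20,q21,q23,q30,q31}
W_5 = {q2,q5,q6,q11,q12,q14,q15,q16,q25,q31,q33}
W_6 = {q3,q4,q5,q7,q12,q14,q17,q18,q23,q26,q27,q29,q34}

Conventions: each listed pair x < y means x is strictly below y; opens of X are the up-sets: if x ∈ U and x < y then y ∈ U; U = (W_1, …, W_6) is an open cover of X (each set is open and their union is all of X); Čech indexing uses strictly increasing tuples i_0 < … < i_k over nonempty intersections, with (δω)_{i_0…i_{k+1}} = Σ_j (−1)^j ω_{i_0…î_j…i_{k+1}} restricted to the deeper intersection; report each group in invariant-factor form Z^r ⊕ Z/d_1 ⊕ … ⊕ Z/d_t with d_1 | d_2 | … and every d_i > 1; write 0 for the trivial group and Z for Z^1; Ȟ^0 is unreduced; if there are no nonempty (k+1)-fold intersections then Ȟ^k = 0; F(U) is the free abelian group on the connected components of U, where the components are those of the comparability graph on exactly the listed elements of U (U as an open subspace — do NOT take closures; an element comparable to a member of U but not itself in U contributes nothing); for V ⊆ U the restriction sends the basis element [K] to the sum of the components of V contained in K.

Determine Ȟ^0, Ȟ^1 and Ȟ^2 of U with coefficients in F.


nonempty intersections:
  W12={q9,q17,q24} W13={q1,q8,q24} W14={q1,q10,q31} W15={q2,q5,q31} W16={q5,q17,q27} W23={q13,q16,q22,q24} W24={q15,q18,q21} W25={q15,q16,q25} W26={q3,q17,q18} W34={q1,q23,q30} W35={q11,q14,q16} W36={q4,q14,q23,q29} W45={q6,q15,q31} W46={q7,q18,q23} W56={q5,q12,q14}
  W123={q24} W126={q17} W134={q1} W145={q31} W156={q5} W235={q16} W245={q15} W246={q18} W346={q23} W356={q14}
components per intersection:
  W1: {q1,q2,q5,q8,q9,q10,q17,q19,q24,q27,q31}
  W2: {q3,q9,q13,q15,q16,q17,q18,q21,q22,q24,q25,q28,q32}
  W3: {q1,q4,q8,q11,q13,q14,q16,q22,q23,q24,q29,q30,q35}
  W4: {q1,q6,q7,q10,q15,q18,q20,q21,q23,q30,q31}
  W5: {q2,q5,q6,q11,q12,q14,q15,q16,q25,q31,q33}
  W6: {q3,q4,q5,q7,q12,q14,q17,q18,q23,q26,q27,q29,q34}
  W12: {q9,q17,q24}
  W13: {q1,q8,q24}
  W14: {q1,q10,q31}
  W15: {q2,q5,q31}
  W16: {q5,q17,q27}
  W23: {q13,q16,q22,q24}
  W24: {q15,q18,q21}
  W25: {q15,q16,q25}
  W26: {q3,q17,q18}
  W34: {q1,q23,q30}
  W35: {q11,q14,q16}
  W36: {q4,q14,q23,q29}
  W45: {q6,q15,q31}
  W46: {q7,q18,q23}
  W56: {q5,q12,q14}
  W123: {q24}
  W126: {q17}
  W134: {q1}
  W145: {q31}
  W156: {q5}
  W235: {q16}
  W245: {q15}
  W246: {q18}
  W346: {q23}
  W356: {q14}
C dims 6,15,10; δ0: rk 5, SNF 1^5; δ1: rk 10, SNF 1^9·2
Ȟ^0: (6−5)−0=1 ⇒ Z
Ȟ^1: (15−10)−5=0 ⇒ 0
Ȟ^2: (10−0)−10=0 plus torsion [2] ⇒ Z/2

Ȟ^0 = Z, Ȟ^1 = 0 and Ȟ^2 = Z/2
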